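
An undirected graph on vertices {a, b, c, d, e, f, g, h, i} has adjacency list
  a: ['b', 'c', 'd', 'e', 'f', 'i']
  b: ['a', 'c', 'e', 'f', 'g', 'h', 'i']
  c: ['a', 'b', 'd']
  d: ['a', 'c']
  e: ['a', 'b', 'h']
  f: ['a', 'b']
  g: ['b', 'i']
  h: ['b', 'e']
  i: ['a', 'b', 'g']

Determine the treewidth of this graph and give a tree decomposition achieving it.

Every bag has size at most 3, so the width is 3 − 1 = 2 and tw(G) ≤ 2. For the lower bound, the 3 vertices {a, c, d} are pairwise adjacent, and any tree decomposition puts a clique entirely inside one bag — forcing width ≥ 2. Therefore the treewidth is 2.

Treewidth 2.
One such decomposition:
Bags: B1 = {a, b, i}  B2 = {a, b, e}  B3 = {b, g, i}  B4 = {a, b, c}  B5 = {a, c, d}  B6 = {a, b, f}  B7 = {b, e, h}
Tree: B1–B2, B1–B3, B2–B4, B4–B5, B4–B6, B2–B7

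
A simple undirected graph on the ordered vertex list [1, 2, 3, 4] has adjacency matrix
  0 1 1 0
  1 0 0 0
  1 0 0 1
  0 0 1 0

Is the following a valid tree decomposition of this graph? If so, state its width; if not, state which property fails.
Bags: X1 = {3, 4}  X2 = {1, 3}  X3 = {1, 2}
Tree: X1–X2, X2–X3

Yes; width 1.

Every vertex of G appears in some bag (union = {1, 2, 3, 4}); every edge is covered by a bag; and for each vertex v the set of bags containing v is connected in the bag tree. The decomposition is therefore valid. The largest bag has 2 vertices, so the width is 1.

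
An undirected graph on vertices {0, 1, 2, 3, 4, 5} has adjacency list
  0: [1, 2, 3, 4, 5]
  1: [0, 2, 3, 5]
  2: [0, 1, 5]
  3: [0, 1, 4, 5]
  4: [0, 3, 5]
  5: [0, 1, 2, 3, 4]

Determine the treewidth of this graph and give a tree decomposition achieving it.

Each bag holds 4 vertices, so the decomposition has width 3, which upper-bounds the treewidth. Conversely, {0, 1, 2, 5} is a clique of size 4, and the vertices of any clique must share a bag in every tree decomposition; so some bag has ≥ 4 vertices and tw(G) ≥ 3. Therefore the treewidth is 3.

Treewidth 3.
Bags: B1 = {0, 3, 4, 5}  B2 = {0, 1, 3, 5}  B3 = {0, 1, 2, 5}
Tree: B1–B2, B2–B3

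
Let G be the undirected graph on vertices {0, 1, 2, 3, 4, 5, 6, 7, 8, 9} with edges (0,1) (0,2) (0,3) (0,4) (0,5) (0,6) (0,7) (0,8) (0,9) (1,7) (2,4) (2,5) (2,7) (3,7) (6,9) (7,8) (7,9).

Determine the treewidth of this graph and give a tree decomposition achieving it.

The largest bag has 3 vertices, giving width 2; this decomposition certifies tw(G) ≤ 2. For the lower bound, the 3 vertices {0, 2, 4} are pairwise adjacent, and any tree decomposition puts a clique entirely inside one bag — forcing width ≥ 2. Hence tw(G) = 2 exactly.

Treewidth 2.
One optimal decomposition is:
Bags: B1 = {0, 1, 7}  B2 = {0, 2, 7}  B3 = {0, 7, 9}  B4 = {0, 7, 8}  B5 = {0, 2, 5}  B6 = {0, 6, 9}  B7 = {0, 3, 7}  B8 = {0, 2, 4}
Tree: B1–B2, B1–B3, B3–B4, B2–B5, B3–B6, B3–B7, B2–B8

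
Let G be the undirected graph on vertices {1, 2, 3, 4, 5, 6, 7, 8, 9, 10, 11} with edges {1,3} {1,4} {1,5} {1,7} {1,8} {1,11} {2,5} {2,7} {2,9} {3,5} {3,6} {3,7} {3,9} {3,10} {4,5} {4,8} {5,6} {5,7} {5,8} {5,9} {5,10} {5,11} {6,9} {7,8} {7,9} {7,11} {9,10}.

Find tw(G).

A width-3 tree decomposition is:
Bags: B1 = {1, 3, 5, 7}  B2 = {3, 5, 7, 9}  B3 = {3, 5, 6, 9}  B4 = {1, 5, 7, 8}  B5 = {1, 4, 5, 8}  B6 = {3, 5, 9, 10}  B7 = {1, 5, 7, 11}  B8 = {2, 5, 7, 9}
Tree: B1–B2, B2–B3, B1–B4, B4–B5, B2–B6, B1–B7, B2–B8
The largest bag has 4 vertices, giving width 3; this decomposition certifies tw(G) ≤ 3. On the other hand G contains the 4-clique {3, 5, 9, 10}. A clique must lie in a single bag of any decomposition, so no decomposition can have width below 3. The upper and lower bounds meet at 3, so that is the treewidth.

3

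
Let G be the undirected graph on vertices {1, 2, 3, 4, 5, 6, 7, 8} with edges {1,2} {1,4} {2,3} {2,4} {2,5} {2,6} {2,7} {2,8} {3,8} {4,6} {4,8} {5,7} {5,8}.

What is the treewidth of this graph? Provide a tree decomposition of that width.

Treewidth 2.
One optimal decomposition is:
Bags: B1 = {2, 3, 8}  B2 = {2, 4, 8}  B3 = {2, 5, 8}  B4 = {2, 4, 6}  B5 = {1, 2, 4}  B6 = {2, 5, 7}
Tree: B1–B2, B2–B3, B2–B4, B4–B5, B3–B6

The largest bag has 3 vertices, giving width 2; this decomposition certifies tw(G) ≤ 2. For the lower bound, the 3 vertices {2, 3, 8} are pairwise adjacent, and any tree decomposition puts a clique entirely inside one bag — forcing width ≥ 2. Hence tw(G) = 2 exactly.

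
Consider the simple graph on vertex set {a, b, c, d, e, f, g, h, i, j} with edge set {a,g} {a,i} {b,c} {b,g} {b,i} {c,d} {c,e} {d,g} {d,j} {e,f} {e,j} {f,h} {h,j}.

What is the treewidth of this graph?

2

A width-2 tree decomposition is:
Bags: B1 = {f, h, j}  B2 = {e, f, j}  B3 = {d, e, j}  B4 = {c, d, e}  B5 = {c, d, g}  B6 = {b, c, g}  B7 = {a, b, g}  B8 = {a, b, i}
Tree: B1–B2, B2–B3, B3–B4, B4–B5, B5–B6, B6–B7, B7–B8
The largest bag has 3 vertices, giving width 2; this decomposition certifies tw(G) ≤ 2. For the lower bound, G contains the cycle h–f–e–j–h, so G is not a forest; only forests have treewidth ≤ 1, hence tw(G) ≥ 2. Therefore the treewidth is 2.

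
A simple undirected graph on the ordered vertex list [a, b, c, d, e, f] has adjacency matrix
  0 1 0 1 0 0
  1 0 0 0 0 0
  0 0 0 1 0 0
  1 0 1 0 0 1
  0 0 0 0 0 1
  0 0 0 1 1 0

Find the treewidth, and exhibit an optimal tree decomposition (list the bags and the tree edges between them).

Each bag holds 2 vertices, so the decomposition has width 1, which upper-bounds the treewidth. Any graph with an edge has treewidth ≥ 1, and G has the edge a–d. Combining the bounds, tw(G) = 1.

Treewidth 1.
Bags: B1 = {a, d}  B2 = {d, f}  B3 = {e, f}  B4 = {a, b}  B5 = {c, d}
Tree: B1–B2, B2–B3, B1–B4, B2–B5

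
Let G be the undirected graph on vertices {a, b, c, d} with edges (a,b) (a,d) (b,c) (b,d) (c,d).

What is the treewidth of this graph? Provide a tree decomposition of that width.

Treewidth 2.
Bags: B1 = {a, b, d}  B2 = {b, c, d}
Tree: B1–B2

Every bag has size at most 3, so the width is 3 − 1 = 2 and tw(G) ≤ 2. Conversely, {b, c, d} is a clique of size 3, and the vertices of any clique must share a bag in every tree decomposition; so some bag has ≥ 3 vertices and tw(G) ≥ 2. The upper and lower bounds meet at 2, so that is the treewidth.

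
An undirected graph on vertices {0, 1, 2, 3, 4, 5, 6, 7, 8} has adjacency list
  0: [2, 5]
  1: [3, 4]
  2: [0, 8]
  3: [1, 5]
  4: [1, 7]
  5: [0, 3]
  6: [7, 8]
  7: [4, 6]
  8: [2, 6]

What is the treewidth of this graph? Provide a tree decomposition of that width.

Treewidth 2.
One optimal decomposition is:
Bags: B1 = {1, 3, 4}  B2 = {3, 4, 7}  B3 = {3, 6, 7}  B4 = {3, 6, 8}  B5 = {2, 3, 8}  B6 = {0, 2, 3}  B7 = {0, 3, 5}
Tree: B1–B2, B2–B3, B3–B4, B4–B5, B5–B6, B6–B7

Every bag has size at most 3, so the width is 3 − 1 = 2 and tw(G) ≤ 2. Since 3–1–4–7–6–8–2–0–5–3 is a cycle in G, G is not acyclic. Forests are exactly the graphs of treewidth ≤ 1, so tw(G) ≥ 2. Combining the bounds, tw(G) = 2.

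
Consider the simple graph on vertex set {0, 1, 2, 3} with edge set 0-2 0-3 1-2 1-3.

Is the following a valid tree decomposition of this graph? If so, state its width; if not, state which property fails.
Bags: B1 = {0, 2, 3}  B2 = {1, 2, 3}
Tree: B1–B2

Yes; width 2.

Vertex coverage: the bags together contain {0, 1, 2, 3}, the full vertex set. Edge coverage: each edge of G has both endpoints in at least one bag. Running intersection: for every vertex, the bags containing it form a connected subtree. All three properties hold, so this is a valid tree decomposition of width max|bag| − 1 = 2, and hence tw(G) ≤ 2.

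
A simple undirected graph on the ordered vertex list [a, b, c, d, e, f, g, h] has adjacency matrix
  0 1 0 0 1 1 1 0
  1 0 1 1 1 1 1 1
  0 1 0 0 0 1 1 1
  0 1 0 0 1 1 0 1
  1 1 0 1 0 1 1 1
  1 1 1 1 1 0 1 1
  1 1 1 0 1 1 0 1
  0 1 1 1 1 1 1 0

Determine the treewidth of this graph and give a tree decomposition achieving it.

Treewidth 4.
One optimal decomposition is:
Bags: B1 = {b, e, f, g, h}  B2 = {b, d, e, f, h}  B3 = {b, c, f, g, h}  B4 = {a, b, e, f, g}
Tree: B1–B2, B1–B3, B1–B4

Each bag holds 5 vertices, so the decomposition has width 4, which upper-bounds the treewidth. On the other hand G contains the 5-clique {b, d, e, f, h}. A clique must lie in a single bag of any decomposition, so no decomposition can have width below 4. The upper and lower bounds meet at 4, so that is the treewidth.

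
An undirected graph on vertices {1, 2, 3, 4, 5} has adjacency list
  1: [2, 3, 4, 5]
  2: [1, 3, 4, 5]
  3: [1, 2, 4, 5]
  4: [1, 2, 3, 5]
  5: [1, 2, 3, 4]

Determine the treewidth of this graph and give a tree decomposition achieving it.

Treewidth 4.
One such decomposition:
Bags: B1 = {1, 2, 3, 4, 5}
Tree: (single bag)

A single bag containing all 5 vertices is trivially a valid decomposition of width 4. For the lower bound, the 5 vertices {1, 2, 3, 4, 5} are pairwise adjacent, and any tree decomposition puts a clique entirely inside one bag — forcing width ≥ 4. Hence tw(G) = 4 exactly.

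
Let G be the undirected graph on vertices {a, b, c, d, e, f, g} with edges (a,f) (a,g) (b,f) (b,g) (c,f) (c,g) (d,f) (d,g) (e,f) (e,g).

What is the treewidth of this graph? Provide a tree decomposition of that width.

Treewidth 2.
One optimal decomposition is:
Bags: B1 = {a, f, g}  B2 = {e, f, g}  B3 = {b, f, g}  B4 = {d, f, g}  B5 = {c, f, g}
Tree: B1–B2, B2–B3, B3–B4, B4–B5

Every bag has size at most 3, so the width is 3 − 1 = 2 and tw(G) ≤ 2. Since g–a–f–e–g is a cycle in G, G is not acyclic. Forests are exactly the graphs of treewidth ≤ 1, so tw(G) ≥ 2. Therefore the treewidth is 2.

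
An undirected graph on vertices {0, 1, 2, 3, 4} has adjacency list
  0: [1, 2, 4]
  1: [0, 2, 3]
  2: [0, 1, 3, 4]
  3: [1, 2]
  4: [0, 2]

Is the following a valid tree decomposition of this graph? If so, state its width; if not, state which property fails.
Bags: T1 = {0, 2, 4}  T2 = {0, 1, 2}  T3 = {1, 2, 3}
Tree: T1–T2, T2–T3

Every vertex of G appears in some bag (union = {0, 1, 2, 3, 4}); every edge is covered by a bag; and for each vertex v the set of bags containing v is connected in the bag tree. The decomposition is therefore valid. The largest bag has 3 vertices, so the width is 2.

Yes; width 2.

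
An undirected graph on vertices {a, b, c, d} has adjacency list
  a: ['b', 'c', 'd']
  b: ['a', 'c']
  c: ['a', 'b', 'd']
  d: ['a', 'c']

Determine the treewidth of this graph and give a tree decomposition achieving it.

Each bag holds 3 vertices, so the decomposition has width 2, which upper-bounds the treewidth. For the lower bound, the 3 vertices {a, c, d} are pairwise adjacent, and any tree decomposition puts a clique entirely inside one bag — forcing width ≥ 2. The upper and lower bounds meet at 2, so that is the treewidth.

Treewidth 2.
One such decomposition:
Bags: B1 = {a, b, c}  B2 = {a, c, d}
Tree: B1–B2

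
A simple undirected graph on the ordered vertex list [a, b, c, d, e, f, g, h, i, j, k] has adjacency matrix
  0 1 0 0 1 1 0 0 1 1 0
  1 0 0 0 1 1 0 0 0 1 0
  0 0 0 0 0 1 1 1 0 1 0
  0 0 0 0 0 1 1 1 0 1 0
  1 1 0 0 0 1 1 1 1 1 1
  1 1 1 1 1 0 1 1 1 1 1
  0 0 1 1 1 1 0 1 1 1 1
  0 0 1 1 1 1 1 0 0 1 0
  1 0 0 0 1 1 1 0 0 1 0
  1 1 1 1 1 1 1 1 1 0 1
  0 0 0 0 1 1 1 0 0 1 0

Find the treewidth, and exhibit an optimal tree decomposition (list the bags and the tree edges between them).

Treewidth 4.
One optimal decomposition is:
Bags: B1 = {e, f, g, i, j}  B2 = {a, e, f, i, j}  B3 = {e, f, g, h, j}  B4 = {d, f, g, h, j}  B5 = {e, f, g, j, k}  B6 = {c, f, g, h, j}  B7 = {a, b, e, f, j}
Tree: B1–B2, B1–B3, B3–B4, B3–B5, B3–B6, B2–B7

The largest bag has 5 vertices, giving width 4; this decomposition certifies tw(G) ≤ 4. For the lower bound, the 5 vertices {d, f, g, h, j} are pairwise adjacent, and any tree decomposition puts a clique entirely inside one bag — forcing width ≥ 4. The upper and lower bounds meet at 4, so that is the treewidth.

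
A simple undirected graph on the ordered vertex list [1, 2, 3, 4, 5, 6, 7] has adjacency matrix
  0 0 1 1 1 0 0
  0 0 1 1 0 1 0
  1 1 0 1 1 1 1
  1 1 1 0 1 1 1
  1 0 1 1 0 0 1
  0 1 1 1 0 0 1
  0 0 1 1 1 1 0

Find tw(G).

A width-3 tree decomposition is:
Bags: B1 = {3, 4, 5, 7}  B2 = {3, 4, 6, 7}  B3 = {1, 3, 4, 5}  B4 = {2, 3, 4, 6}
Tree: B1–B2, B1–B3, B2–B4
Every bag has size at most 4, so the width is 4 − 1 = 3 and tw(G) ≤ 3. On the other hand G contains the 4-clique {2, 3, 4, 6}. A clique must lie in a single bag of any decomposition, so no decomposition can have width below 3. Combining the bounds, tw(G) = 3.

3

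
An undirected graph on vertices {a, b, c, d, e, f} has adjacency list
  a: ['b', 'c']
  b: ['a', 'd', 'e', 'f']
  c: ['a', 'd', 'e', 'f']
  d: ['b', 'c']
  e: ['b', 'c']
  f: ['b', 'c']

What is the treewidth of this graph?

2

A width-2 tree decomposition is:
Bags: B1 = {b, c, e}  B2 = {a, b, c}  B3 = {b, c, d}  B4 = {b, c, f}
Tree: B1–B2, B2–B3, B3–B4
The largest bag has 3 vertices, giving width 2; this decomposition certifies tw(G) ≤ 2. For the lower bound, G contains the cycle b–e–c–a–b, so G is not a forest; only forests have treewidth ≤ 1, hence tw(G) ≥ 2. Hence tw(G) = 2 exactly.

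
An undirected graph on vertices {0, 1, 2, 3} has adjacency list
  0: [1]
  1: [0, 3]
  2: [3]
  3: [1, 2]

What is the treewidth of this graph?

A width-1 tree decomposition is:
Bags: B1 = {2, 3}  B2 = {1, 3}  B3 = {0, 1}
Tree: B1–B2, B2–B3
The largest bag has 2 vertices, giving width 1; this decomposition certifies tw(G) ≤ 1. G has an edge, so its treewidth is at least 1. Hence tw(G) = 1 exactly.

1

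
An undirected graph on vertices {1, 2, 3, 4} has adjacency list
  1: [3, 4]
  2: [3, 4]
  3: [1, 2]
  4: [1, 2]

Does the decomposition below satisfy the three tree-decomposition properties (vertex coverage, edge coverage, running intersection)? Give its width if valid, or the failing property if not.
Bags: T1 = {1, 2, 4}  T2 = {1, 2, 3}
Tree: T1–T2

Checking the three conditions: (i) the bags cover all of {1, 2, 3, 4}; (ii) for each edge, some bag contains both endpoints; (iii) the bags containing any fixed vertex form a subtree. All hold, so the decomposition is valid with width 3 − 1 = 2.

Yes; width 2.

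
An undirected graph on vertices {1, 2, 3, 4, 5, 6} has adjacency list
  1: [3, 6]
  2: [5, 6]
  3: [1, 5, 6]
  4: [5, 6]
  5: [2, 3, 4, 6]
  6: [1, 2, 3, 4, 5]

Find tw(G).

A width-2 tree decomposition is:
Bags: B1 = {3, 5, 6}  B2 = {4, 5, 6}  B3 = {2, 5, 6}  B4 = {1, 3, 6}
Tree: B1–B2, B2–B3, B1–B4
The largest bag has 3 vertices, giving width 2; this decomposition certifies tw(G) ≤ 2. On the other hand G contains the 3-clique {1, 3, 6}. A clique must lie in a single bag of any decomposition, so no decomposition can have width below 2. Therefore the treewidth is 2.

2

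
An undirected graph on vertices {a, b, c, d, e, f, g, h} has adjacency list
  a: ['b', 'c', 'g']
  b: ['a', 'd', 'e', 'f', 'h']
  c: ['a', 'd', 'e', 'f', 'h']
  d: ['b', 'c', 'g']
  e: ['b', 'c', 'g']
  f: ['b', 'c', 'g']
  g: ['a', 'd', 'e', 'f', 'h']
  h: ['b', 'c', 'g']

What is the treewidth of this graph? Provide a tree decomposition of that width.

Treewidth 3.
One such decomposition:
Bags: B1 = {b, c, d, g}  B2 = {a, b, c, g}  B3 = {b, c, g, h}  B4 = {b, c, e, g}  B5 = {b, c, f, g}
Tree: B1–B2, B2–B3, B3–B4, B4–B5

Each bag holds 4 vertices, so the decomposition has width 3, which upper-bounds the treewidth. For the lower bound: the 4 vertex sets {c,d}, {a,g}, {b}, {h} are disjoint, each induces a connected subgraph, and every pair is joined by at least one edge of G. Contracting each set to a single vertex therefore yields K_{4} as a minor, and since treewidth is minor-monotone, tw(G) ≥ tw(K_{4}) = 3. The upper and lower bounds meet at 3, so that is the treewidth.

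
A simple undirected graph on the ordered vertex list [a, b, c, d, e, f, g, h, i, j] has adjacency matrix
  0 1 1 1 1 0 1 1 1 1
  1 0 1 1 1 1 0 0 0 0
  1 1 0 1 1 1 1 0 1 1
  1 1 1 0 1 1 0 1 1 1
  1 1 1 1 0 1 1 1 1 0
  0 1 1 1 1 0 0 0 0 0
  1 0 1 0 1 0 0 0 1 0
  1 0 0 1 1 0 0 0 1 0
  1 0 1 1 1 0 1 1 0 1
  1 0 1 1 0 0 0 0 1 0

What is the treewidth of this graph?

A width-4 tree decomposition is:
Bags: B1 = {a, c, d, e, i}  B2 = {a, c, e, g, i}  B3 = {a, d, e, h, i}  B4 = {a, b, c, d, e}  B5 = {a, c, d, i, j}  B6 = {b, c, d, e, f}
Tree: B1–B2, B1–B3, B1–B4, B1–B5, B4–B6
Each bag holds 5 vertices, so the decomposition has width 4, which upper-bounds the treewidth. On the other hand G contains the 5-clique {a, d, e, h, i}. A clique must lie in a single bag of any decomposition, so no decomposition can have width below 4. The upper and lower bounds meet at 4, so that is the treewidth.

4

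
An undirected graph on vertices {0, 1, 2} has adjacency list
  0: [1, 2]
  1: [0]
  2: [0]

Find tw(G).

1

A width-1 tree decomposition is:
Bags: B1 = {0, 2}  B2 = {0, 1}
Tree: B1–B2
The largest bag has 2 vertices, giving width 1; this decomposition certifies tw(G) ≤ 1. Since G has at least one edge (e.g. 2–0), it is not an edgeless graph, so tw(G) ≥ 1. Hence tw(G) = 1 exactly.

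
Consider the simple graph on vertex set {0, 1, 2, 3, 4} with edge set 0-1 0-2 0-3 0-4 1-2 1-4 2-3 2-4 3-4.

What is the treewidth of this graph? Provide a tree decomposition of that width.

Treewidth 3.
Bags: B1 = {0, 2, 3, 4}  B2 = {0, 1, 2, 4}
Tree: B1–B2

The largest bag has 4 vertices, giving width 3; this decomposition certifies tw(G) ≤ 3. On the other hand G contains the 4-clique {0, 1, 2, 4}. A clique must lie in a single bag of any decomposition, so no decomposition can have width below 3. Combining the bounds, tw(G) = 3.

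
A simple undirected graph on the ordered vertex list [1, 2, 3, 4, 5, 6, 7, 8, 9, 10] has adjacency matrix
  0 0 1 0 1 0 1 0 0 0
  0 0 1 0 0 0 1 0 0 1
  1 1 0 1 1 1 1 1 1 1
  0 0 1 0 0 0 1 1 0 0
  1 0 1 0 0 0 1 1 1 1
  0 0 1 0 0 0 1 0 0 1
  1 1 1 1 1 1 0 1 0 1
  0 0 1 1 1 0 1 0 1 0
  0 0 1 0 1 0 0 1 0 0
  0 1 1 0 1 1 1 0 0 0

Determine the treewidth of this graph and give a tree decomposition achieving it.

Treewidth 3.
One optimal decomposition is:
Bags: B1 = {3, 4, 7, 8}  B2 = {3, 5, 7, 8}  B3 = {3, 5, 7, 10}  B4 = {1, 3, 5, 7}  B5 = {3, 6, 7, 10}  B6 = {2, 3, 7, 10}  B7 = {3, 5, 8, 9}
Tree: B1–B2, B2–B3, B2–B4, B3–B5, B5–B6, B2–B7

Every bag has size at most 4, so the width is 4 − 1 = 3 and tw(G) ≤ 3. For the lower bound, the 4 vertices {3, 5, 8, 9} are pairwise adjacent, and any tree decomposition puts a clique entirely inside one bag — forcing width ≥ 3. Therefore the treewidth is 3.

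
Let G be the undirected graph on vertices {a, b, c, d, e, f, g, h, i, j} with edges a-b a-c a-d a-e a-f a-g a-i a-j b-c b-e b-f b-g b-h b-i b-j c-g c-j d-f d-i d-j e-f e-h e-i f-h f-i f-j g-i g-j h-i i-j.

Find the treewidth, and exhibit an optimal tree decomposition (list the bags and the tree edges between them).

The largest bag has 5 vertices, giving width 4; this decomposition certifies tw(G) ≤ 4. On the other hand G contains the 5-clique {a, d, f, i, j}. A clique must lie in a single bag of any decomposition, so no decomposition can have width below 4. Combining the bounds, tw(G) = 4.

Treewidth 4.
One optimal decomposition is:
Bags: B1 = {a, d, f, i, j}  B2 = {a, b, f, i, j}  B3 = {a, b, g, i, j}  B4 = {a, b, c, g, j}  B5 = {a, b, e, f, i}  B6 = {b, e, f, h, i}
Tree: B1–B2, B2–B3, B3–B4, B2–B5, B5–B6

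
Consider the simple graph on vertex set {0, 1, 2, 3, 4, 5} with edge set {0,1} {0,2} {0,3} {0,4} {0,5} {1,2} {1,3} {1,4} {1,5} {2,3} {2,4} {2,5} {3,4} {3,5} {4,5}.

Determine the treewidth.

5

A width-5 tree decomposition is:
Bags: B1 = {0, 1, 2, 3, 4, 5}
Tree: (single bag)
A single bag containing all 6 vertices is trivially a valid decomposition of width 5. Conversely, {0, 1, 2, 3, 4, 5} is a clique of size 6, and the vertices of any clique must share a bag in every tree decomposition; so some bag has ≥ 6 vertices and tw(G) ≥ 5. Therefore the treewidth is 5.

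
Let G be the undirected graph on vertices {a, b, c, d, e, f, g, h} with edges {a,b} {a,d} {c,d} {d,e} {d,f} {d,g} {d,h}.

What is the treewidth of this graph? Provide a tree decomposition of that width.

Each bag holds 2 vertices, so the decomposition has width 1, which upper-bounds the treewidth. G has an edge, so its treewidth is at least 1. Therefore the treewidth is 1.

Treewidth 1.
One optimal decomposition is:
Bags: B1 = {d, f}  B2 = {a, d}  B3 = {a, b}  B4 = {d, g}  B5 = {c, d}  B6 = {d, h}  B7 = {d, e}
Tree: B1–B2, B2–B3, B2–B4, B4–B5, B5–B6, B1–B7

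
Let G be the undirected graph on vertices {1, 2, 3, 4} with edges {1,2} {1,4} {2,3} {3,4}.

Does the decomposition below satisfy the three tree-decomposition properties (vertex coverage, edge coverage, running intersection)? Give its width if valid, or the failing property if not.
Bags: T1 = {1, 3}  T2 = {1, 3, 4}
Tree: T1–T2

No — vertex 2 appears in no bag.

A tree decomposition must satisfy three properties: every vertex lies in some bag; for every edge, both endpoints lie together in some bag; and for every vertex, the bags containing it form a connected subtree. Here vertex 2 appears in no bag, so the decomposition is invalid.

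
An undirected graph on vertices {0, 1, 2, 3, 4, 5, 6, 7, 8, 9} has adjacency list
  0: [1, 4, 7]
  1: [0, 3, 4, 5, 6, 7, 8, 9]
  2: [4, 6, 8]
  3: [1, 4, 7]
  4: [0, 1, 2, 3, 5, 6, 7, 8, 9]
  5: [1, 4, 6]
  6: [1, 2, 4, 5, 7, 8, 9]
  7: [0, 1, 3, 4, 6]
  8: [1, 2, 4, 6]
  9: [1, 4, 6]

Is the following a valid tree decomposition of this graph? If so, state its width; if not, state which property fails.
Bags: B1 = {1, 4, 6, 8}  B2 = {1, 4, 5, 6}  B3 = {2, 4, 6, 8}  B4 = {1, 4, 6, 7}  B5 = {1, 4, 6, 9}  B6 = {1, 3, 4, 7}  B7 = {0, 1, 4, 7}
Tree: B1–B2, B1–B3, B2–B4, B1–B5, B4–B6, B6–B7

Vertex coverage: the bags together contain {0, 1, 2, 3, 4, 5, 6, 7, 8, 9}, the full vertex set. Edge coverage: each edge of G has both endpoints in at least one bag. Running intersection: for every vertex, the bags containing it form a connected subtree. All three properties hold, so this is a valid tree decomposition of width max|bag| − 1 = 3, and hence tw(G) ≤ 3.

Yes; width 3.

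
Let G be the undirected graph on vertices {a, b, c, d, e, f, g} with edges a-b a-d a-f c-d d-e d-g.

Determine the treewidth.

1

A width-1 tree decomposition is:
Bags: B1 = {a, f}  B2 = {a, d}  B3 = {c, d}  B4 = {d, e}  B5 = {a, b}  B6 = {d, g}
Tree: B1–B2, B2–B3, B2–B4, B1–B5, B4–B6
Every bag has size at most 2, so the width is 2 − 1 = 1 and tw(G) ≤ 1. Since G has at least one edge (e.g. f–a), it is not an edgeless graph, so tw(G) ≥ 1. Combining the bounds, tw(G) = 1.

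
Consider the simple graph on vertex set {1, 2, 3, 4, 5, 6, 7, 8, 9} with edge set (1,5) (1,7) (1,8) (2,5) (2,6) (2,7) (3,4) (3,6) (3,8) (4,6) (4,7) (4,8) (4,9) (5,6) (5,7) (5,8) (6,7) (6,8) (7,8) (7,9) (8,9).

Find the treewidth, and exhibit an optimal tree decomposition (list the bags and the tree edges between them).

Treewidth 3.
Bags: B1 = {4, 6, 7, 8}  B2 = {3, 4, 6, 8}  B3 = {5, 6, 7, 8}  B4 = {2, 5, 6, 7}  B5 = {1, 5, 7, 8}  B6 = {4, 7, 8, 9}
Tree: B1–B2, B1–B3, B3–B4, B3–B5, B1–B6

Each bag holds 4 vertices, so the decomposition has width 3, which upper-bounds the treewidth. For the lower bound, the 4 vertices {3, 4, 6, 8} are pairwise adjacent, and any tree decomposition puts a clique entirely inside one bag — forcing width ≥ 3. Therefore the treewidth is 3.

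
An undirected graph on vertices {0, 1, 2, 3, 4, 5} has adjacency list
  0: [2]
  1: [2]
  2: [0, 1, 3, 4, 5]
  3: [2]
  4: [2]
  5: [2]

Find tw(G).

1

A width-1 tree decomposition is:
Bags: B1 = {1, 2}  B2 = {2, 4}  B3 = {2, 3}  B4 = {0, 2}  B5 = {2, 5}
Tree: B1–B2, B1–B3, B3–B4, B2–B5
Every bag has size at most 2, so the width is 2 − 1 = 1 and tw(G) ≤ 1. G has an edge, so its treewidth is at least 1. Therefore the treewidth is 1.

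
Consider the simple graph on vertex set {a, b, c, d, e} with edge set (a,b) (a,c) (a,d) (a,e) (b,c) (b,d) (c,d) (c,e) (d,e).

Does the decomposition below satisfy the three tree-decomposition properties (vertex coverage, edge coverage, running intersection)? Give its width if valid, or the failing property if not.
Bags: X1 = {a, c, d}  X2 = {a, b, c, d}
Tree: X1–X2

No — vertex e appears in no bag.

A tree decomposition must satisfy three properties: every vertex lies in some bag; for every edge, both endpoints lie together in some bag; and for every vertex, the bags containing it form a connected subtree. Here vertex e appears in no bag, so the decomposition is invalid.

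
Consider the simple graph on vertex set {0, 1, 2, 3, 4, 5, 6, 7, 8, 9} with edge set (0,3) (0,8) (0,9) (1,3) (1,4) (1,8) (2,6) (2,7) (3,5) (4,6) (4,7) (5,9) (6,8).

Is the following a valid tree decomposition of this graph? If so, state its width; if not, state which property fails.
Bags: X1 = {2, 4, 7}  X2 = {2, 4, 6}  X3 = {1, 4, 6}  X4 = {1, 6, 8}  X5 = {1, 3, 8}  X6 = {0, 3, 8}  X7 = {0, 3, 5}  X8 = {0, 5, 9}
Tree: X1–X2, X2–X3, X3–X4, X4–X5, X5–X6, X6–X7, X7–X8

Yes; width 2.

Checking the three conditions: (i) the bags cover all of {0, 1, 2, 3, 4, 5, 6, 7, 8, 9}; (ii) for each edge, some bag contains both endpoints; (iii) the bags containing any fixed vertex form a subtree. All hold, so the decomposition is valid with width 3 − 1 = 2.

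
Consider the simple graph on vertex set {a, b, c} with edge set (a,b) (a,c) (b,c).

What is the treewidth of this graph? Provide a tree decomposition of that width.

A single bag containing all 3 vertices is trivially a valid decomposition of width 2. On the other hand G contains the 3-clique {a, b, c}. A clique must lie in a single bag of any decomposition, so no decomposition can have width below 2. Combining the bounds, tw(G) = 2.

Treewidth 2.
Bags: B1 = {a, b, c}
Tree: (single bag)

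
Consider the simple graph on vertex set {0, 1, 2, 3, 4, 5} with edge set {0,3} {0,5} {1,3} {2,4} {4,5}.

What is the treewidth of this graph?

1

A width-1 tree decomposition is:
Bags: B1 = {1, 3}  B2 = {0, 3}  B3 = {0, 5}  B4 = {4, 5}  B5 = {2, 4}
Tree: B1–B2, B2–B3, B3–B4, B4–B5
The largest bag has 2 vertices, giving width 1; this decomposition certifies tw(G) ≤ 1. Since G has at least one edge (e.g. 1–3), it is not an edgeless graph, so tw(G) ≥ 1. The upper and lower bounds meet at 1, so that is the treewidth.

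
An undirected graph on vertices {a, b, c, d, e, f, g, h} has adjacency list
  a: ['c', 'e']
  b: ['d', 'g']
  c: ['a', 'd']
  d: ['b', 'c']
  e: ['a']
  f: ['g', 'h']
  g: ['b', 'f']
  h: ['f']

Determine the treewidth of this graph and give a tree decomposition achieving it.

Each bag holds 2 vertices, so the decomposition has width 1, which upper-bounds the treewidth. Since G has at least one edge (e.g. e–a), it is not an edgeless graph, so tw(G) ≥ 1. Hence tw(G) = 1 exactly.

Treewidth 1.
Bags: B1 = {a, e}  B2 = {a, c}  B3 = {c, d}  B4 = {b, d}  B5 = {b, g}  B6 = {f, g}  B7 = {f, h}
Tree: B1–B2, B2–B3, B3–B4, B4–B5, B5–B6, B6–B7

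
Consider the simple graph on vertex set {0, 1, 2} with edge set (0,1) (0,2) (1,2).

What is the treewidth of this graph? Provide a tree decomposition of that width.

A single bag containing all 3 vertices is trivially a valid decomposition of width 2. On the other hand G contains the 3-clique {0, 1, 2}. A clique must lie in a single bag of any decomposition, so no decomposition can have width below 2. Therefore the treewidth is 2.

Treewidth 2.
One optimal decomposition is:
Bags: B1 = {0, 1, 2}
Tree: (single bag)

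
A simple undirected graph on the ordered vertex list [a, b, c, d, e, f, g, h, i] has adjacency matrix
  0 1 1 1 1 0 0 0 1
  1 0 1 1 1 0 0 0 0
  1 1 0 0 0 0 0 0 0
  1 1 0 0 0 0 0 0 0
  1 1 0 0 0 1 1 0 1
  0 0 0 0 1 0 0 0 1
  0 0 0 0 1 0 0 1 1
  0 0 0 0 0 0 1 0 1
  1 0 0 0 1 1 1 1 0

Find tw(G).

2

A width-2 tree decomposition is:
Bags: B1 = {a, e, i}  B2 = {e, g, i}  B3 = {e, f, i}  B4 = {a, b, e}  B5 = {g, h, i}  B6 = {a, b, d}  B7 = {a, b, c}
Tree: B1–B2, B1–B3, B1–B4, B2–B5, B4–B6, B6–B7
Each bag holds 3 vertices, so the decomposition has width 2, which upper-bounds the treewidth. Conversely, {a, b, d} is a clique of size 3, and the vertices of any clique must share a bag in every tree decomposition; so some bag has ≥ 3 vertices and tw(G) ≥ 2. Hence tw(G) = 2 exactly.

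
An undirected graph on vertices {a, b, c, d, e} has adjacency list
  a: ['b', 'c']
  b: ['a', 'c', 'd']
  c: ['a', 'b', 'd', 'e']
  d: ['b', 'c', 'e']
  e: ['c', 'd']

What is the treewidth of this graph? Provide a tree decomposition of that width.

Treewidth 2.
One such decomposition:
Bags: B1 = {b, c, d}  B2 = {c, d, e}  B3 = {a, b, c}
Tree: B1–B2, B1–B3

Every bag has size at most 3, so the width is 3 − 1 = 2 and tw(G) ≤ 2. Conversely, {c, d, e} is a clique of size 3, and the vertices of any clique must share a bag in every tree decomposition; so some bag has ≥ 3 vertices and tw(G) ≥ 2. Combining the bounds, tw(G) = 2.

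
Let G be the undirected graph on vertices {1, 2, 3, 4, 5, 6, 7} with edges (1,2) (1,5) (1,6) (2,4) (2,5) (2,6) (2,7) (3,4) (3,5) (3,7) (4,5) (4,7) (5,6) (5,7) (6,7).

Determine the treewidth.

3

A width-3 tree decomposition is:
Bags: B1 = {2, 5, 6, 7}  B2 = {2, 4, 5, 7}  B3 = {1, 2, 5, 6}  B4 = {3, 4, 5, 7}
Tree: B1–B2, B1–B3, B2–B4
Each bag holds 4 vertices, so the decomposition has width 3, which upper-bounds the treewidth. On the other hand G contains the 4-clique {2, 4, 5, 7}. A clique must lie in a single bag of any decomposition, so no decomposition can have width below 3. Therefore the treewidth is 3.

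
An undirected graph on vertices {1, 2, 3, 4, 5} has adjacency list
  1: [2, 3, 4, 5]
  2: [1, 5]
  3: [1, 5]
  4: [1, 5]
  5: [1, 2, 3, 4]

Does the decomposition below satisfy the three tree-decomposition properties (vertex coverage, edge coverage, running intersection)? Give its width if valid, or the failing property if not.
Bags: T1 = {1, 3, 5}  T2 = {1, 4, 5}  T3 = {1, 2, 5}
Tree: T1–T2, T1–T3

Yes; width 2.

Checking the three conditions: (i) the bags cover all of {1, 2, 3, 4, 5}; (ii) for each edge, some bag contains both endpoints; (iii) the bags containing any fixed vertex form a subtree. All hold, so the decomposition is valid with width 3 − 1 = 2.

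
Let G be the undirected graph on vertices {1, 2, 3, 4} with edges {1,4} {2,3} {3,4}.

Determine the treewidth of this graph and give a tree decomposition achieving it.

Treewidth 1.
Bags: B1 = {1, 4}  B2 = {3, 4}  B3 = {2, 3}
Tree: B1–B2, B2–B3

Every bag has size at most 2, so the width is 2 − 1 = 1 and tw(G) ≤ 1. Since G has at least one edge (e.g. 1–4), it is not an edgeless graph, so tw(G) ≥ 1. Hence tw(G) = 1 exactly.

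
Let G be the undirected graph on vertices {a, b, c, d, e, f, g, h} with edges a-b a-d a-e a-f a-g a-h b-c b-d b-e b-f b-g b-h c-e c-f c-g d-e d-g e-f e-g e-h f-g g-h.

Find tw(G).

4

A width-4 tree decomposition is:
Bags: B1 = {a, b, d, e, g}  B2 = {a, b, e, f, g}  B3 = {b, c, e, f, g}  B4 = {a, b, e, g, h}
Tree: B1–B2, B2–B3, B1–B4
Every bag has size at most 5, so the width is 5 − 1 = 4 and tw(G) ≤ 4. Conversely, {b, c, e, f, g} is a clique of size 5, and the vertices of any clique must share a bag in every tree decomposition; so some bag has ≥ 5 vertices and tw(G) ≥ 4. Combining the bounds, tw(G) = 4.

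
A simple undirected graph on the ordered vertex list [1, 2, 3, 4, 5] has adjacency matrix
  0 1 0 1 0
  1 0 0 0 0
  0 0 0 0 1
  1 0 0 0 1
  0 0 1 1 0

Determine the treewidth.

1

A width-1 tree decomposition is:
Bags: B1 = {1, 2}  B2 = {1, 4}  B3 = {4, 5}  B4 = {3, 5}
Tree: B1–B2, B2–B3, B3–B4
Every bag has size at most 2, so the width is 2 − 1 = 1 and tw(G) ≤ 1. G has an edge, so its treewidth is at least 1. Combining the bounds, tw(G) = 1.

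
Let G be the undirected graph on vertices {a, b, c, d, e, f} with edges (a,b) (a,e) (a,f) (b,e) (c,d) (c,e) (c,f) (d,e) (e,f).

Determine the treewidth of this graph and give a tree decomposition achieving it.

Each bag holds 3 vertices, so the decomposition has width 2, which upper-bounds the treewidth. Conversely, {c, d, e} is a clique of size 3, and the vertices of any clique must share a bag in every tree decomposition; so some bag has ≥ 3 vertices and tw(G) ≥ 2. The upper and lower bounds meet at 2, so that is the treewidth.

Treewidth 2.
One such decomposition:
Bags: B1 = {a, e, f}  B2 = {a, b, e}  B3 = {c, e, f}  B4 = {c, d, e}
Tree: B1–B2, B1–B3, B3–B4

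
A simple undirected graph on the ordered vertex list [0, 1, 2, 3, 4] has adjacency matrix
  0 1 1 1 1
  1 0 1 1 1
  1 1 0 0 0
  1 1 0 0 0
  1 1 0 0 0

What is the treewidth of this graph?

A width-2 tree decomposition is:
Bags: B1 = {0, 1, 3}  B2 = {0, 1, 2}  B3 = {0, 1, 4}
Tree: B1–B2, B2–B3
The largest bag has 3 vertices, giving width 2; this decomposition certifies tw(G) ≤ 2. Conversely, {0, 1, 2} is a clique of size 3, and the vertices of any clique must share a bag in every tree decomposition; so some bag has ≥ 3 vertices and tw(G) ≥ 2. Therefore the treewidth is 2.

2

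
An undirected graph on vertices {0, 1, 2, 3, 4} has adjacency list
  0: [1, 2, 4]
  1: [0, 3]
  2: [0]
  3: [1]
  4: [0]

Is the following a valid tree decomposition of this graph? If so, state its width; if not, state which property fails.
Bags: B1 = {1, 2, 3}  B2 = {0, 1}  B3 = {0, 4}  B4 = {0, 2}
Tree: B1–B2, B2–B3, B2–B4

No — bags containing vertex 2 are not connected in the tree.

A tree decomposition must satisfy three properties: every vertex lies in some bag; for every edge, both endpoints lie together in some bag; and for every vertex, the bags containing it form a connected subtree. Here bags containing vertex 2 are not connected in the tree, so the decomposition is invalid.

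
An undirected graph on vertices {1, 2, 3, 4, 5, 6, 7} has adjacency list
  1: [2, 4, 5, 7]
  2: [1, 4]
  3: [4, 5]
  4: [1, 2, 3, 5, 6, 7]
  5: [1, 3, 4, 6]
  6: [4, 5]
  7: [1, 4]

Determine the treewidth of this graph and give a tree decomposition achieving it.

Treewidth 2.
Bags: B1 = {1, 2, 4}  B2 = {1, 4, 5}  B3 = {1, 4, 7}  B4 = {3, 4, 5}  B5 = {4, 5, 6}
Tree: B1–B2, B2–B3, B2–B4, B4–B5

Each bag holds 3 vertices, so the decomposition has width 2, which upper-bounds the treewidth. Conversely, {1, 2, 4} is a clique of size 3, and the vertices of any clique must share a bag in every tree decomposition; so some bag has ≥ 3 vertices and tw(G) ≥ 2. Hence tw(G) = 2 exactly.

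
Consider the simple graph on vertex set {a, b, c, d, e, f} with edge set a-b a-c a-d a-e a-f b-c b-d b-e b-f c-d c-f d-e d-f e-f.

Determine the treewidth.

A width-4 tree decomposition is:
Bags: B1 = {a, b, d, e, f}  B2 = {a, b, c, d, f}
Tree: B1–B2
Each bag holds 5 vertices, so the decomposition has width 4, which upper-bounds the treewidth. For the lower bound, the 5 vertices {a, b, d, e, f} are pairwise adjacent, and any tree decomposition puts a clique entirely inside one bag — forcing width ≥ 4. Hence tw(G) = 4 exactly.

4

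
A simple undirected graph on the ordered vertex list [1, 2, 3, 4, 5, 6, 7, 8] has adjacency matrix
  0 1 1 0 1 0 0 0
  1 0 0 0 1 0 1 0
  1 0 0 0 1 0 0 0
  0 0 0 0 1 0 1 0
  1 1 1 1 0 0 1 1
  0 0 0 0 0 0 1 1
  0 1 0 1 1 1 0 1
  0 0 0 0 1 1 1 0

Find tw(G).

2

A width-2 tree decomposition is:
Bags: B1 = {5, 7, 8}  B2 = {2, 5, 7}  B3 = {4, 5, 7}  B4 = {1, 2, 5}  B5 = {1, 3, 5}  B6 = {6, 7, 8}
Tree: B1–B2, B1–B3, B2–B4, B4–B5, B1–B6
The largest bag has 3 vertices, giving width 2; this decomposition certifies tw(G) ≤ 2. On the other hand G contains the 3-clique {1, 2, 5}. A clique must lie in a single bag of any decomposition, so no decomposition can have width below 2. Hence tw(G) = 2 exactly.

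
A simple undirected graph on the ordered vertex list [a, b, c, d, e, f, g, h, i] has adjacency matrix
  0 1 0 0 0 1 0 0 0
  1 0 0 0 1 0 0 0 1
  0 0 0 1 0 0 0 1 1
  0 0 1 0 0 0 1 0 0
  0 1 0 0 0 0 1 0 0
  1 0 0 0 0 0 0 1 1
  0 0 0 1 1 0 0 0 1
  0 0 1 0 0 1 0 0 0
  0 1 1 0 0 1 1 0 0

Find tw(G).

A width-3 tree decomposition is:
Bags: B1 = {a, b, e, g}  B2 = {a, b, g, i}  B3 = {a, f, g, i}  B4 = {d, f, g, i}  B5 = {c, d, f, i}  B6 = {c, d, f, h}
Tree: B1–B2, B2–B3, B3–B4, B4–B5, B5–B6
Each bag holds 4 vertices, so the decomposition has width 3, which upper-bounds the treewidth. For the lower bound: the 4 vertex sets {a,b,e}, {g}, {i}, {c,d,f,h} are disjoint, each induces a connected subgraph, and every pair is joined by at least one edge of G. Contracting each set to a single vertex therefore yields K_{4} as a minor, and since treewidth is minor-monotone, tw(G) ≥ tw(K_{4}) = 3. Therefore the treewidth is 3.

3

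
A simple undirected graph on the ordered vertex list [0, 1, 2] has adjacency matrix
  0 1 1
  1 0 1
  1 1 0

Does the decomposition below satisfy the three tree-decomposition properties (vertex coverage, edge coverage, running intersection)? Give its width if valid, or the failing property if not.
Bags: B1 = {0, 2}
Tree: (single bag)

No — vertex 1 appears in no bag.

A tree decomposition must satisfy three properties: every vertex lies in some bag; for every edge, both endpoints lie together in some bag; and for every vertex, the bags containing it form a connected subtree. Here vertex 1 appears in no bag, so the decomposition is invalid.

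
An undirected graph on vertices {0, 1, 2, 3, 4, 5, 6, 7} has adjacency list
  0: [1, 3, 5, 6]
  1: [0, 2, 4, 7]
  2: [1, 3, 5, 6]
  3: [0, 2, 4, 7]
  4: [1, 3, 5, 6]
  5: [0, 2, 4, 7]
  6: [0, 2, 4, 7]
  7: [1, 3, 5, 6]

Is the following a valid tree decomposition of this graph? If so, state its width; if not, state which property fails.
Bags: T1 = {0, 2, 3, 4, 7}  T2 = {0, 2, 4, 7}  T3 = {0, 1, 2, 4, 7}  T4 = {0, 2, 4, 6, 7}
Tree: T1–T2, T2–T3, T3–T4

A tree decomposition must satisfy three properties: every vertex lies in some bag; for every edge, both endpoints lie together in some bag; and for every vertex, the bags containing it form a connected subtree. Here vertex 5 appears in no bag, so the decomposition is invalid.

No — vertex 5 appears in no bag.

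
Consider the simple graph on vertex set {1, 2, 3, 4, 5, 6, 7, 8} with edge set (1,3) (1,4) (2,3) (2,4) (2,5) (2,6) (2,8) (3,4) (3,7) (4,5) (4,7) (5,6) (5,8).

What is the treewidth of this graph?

2

A width-2 tree decomposition is:
Bags: B1 = {3, 4, 7}  B2 = {2, 3, 4}  B3 = {2, 4, 5}  B4 = {2, 5, 6}  B5 = {1, 3, 4}  B6 = {2, 5, 8}
Tree: B1–B2, B2–B3, B3–B4, B1–B5, B3–B6
The largest bag has 3 vertices, giving width 2; this decomposition certifies tw(G) ≤ 2. Conversely, {1, 3, 4} is a clique of size 3, and the vertices of any clique must share a bag in every tree decomposition; so some bag has ≥ 3 vertices and tw(G) ≥ 2. Therefore the treewidth is 2.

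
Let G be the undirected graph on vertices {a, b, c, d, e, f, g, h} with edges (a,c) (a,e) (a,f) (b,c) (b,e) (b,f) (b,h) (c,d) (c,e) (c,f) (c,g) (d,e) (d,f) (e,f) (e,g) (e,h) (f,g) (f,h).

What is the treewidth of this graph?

A width-3 tree decomposition is:
Bags: B1 = {c, d, e, f}  B2 = {a, c, e, f}  B3 = {b, c, e, f}  B4 = {b, e, f, h}  B5 = {c, e, f, g}
Tree: B1–B2, B2–B3, B3–B4, B2–B5
Every bag has size at most 4, so the width is 4 − 1 = 3 and tw(G) ≤ 3. For the lower bound, the 4 vertices {b, e, f, h} are pairwise adjacent, and any tree decomposition puts a clique entirely inside one bag — forcing width ≥ 3. The upper and lower bounds meet at 3, so that is the treewidth.

3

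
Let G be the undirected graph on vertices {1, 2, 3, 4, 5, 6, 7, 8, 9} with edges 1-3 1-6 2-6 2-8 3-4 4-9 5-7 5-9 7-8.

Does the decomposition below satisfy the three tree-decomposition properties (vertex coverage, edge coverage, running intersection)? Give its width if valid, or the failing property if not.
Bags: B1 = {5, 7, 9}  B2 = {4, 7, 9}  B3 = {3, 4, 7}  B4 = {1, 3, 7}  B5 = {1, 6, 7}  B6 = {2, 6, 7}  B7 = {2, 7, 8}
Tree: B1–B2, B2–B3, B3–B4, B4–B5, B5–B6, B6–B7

Checking the three conditions: (i) the bags cover all of {1, 2, 3, 4, 5, 6, 7, 8, 9}; (ii) for each edge, some bag contains both endpoints; (iii) the bags containing any fixed vertex form a subtree. All hold, so the decomposition is valid with width 3 − 1 = 2.

Yes; width 2.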